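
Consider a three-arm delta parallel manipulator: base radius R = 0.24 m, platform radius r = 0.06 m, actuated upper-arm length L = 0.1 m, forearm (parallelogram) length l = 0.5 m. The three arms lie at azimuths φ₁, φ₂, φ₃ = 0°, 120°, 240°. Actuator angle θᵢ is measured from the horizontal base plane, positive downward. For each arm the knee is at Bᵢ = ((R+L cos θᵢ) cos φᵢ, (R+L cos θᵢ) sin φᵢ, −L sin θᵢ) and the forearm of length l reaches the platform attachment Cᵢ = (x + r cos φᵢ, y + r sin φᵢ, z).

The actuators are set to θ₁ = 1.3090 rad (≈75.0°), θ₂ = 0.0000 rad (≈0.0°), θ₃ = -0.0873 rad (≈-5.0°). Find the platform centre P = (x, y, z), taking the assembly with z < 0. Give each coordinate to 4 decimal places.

S1 = (0.2059·cos0.0°, 0.2059·sin0.0°, -0.0966) = (0.2059, 0.0000, -0.0966)
arm 2 at φ=120.0°: (R−r)+L cos θ2 = 0.2800;  S2 = (-0.1400, 0.2425, 0.0000)
S3 = (0.2796·cos240.0°, 0.2796·sin240.0°, 0.0087) = (-0.1398, -0.2422, 0.0087)
subtract pairs → two planes through P
linear system: -0.6918x+0.4850y = 0.0267−0.1932z; -0.6914x+-0.4843y = 0.0265−0.2106z
det = 0.6703;  x = -0.0385+0.2920z,  y = 0.0001+0.0181z
quadratic in z: (1.0856)z²+(0.0505)z+(-0.1810)=0, √Δ=0.8879 → z ∈ {-0.4322, 0.3857}; z = -0.4322 (taking z<0)
x = -0.1647, y = -0.0077

(-0.1647, -0.0077, -0.4322)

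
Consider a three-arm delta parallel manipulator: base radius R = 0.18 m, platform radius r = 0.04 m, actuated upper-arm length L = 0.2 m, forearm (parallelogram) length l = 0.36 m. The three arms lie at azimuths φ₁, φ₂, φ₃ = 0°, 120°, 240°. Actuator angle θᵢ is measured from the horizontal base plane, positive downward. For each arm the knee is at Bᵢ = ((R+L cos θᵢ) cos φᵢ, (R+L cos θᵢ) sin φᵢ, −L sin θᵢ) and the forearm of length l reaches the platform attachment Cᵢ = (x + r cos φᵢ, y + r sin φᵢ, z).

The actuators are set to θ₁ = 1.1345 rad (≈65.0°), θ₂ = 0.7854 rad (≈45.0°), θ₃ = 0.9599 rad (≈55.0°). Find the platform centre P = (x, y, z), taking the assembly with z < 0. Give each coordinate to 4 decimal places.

(-0.0492, 0.0266, -0.4136)

centre 1 = (0.2245·cos0.0°, 0.2245·sin0.0°, -0.1813) = (0.2245, 0.0000, -0.1813)
centre 2 = (0.2814·cos120.0°, 0.2814·sin120.0°, -0.1414) = (-0.1407, 0.2437, -0.1414)
φ3=240.0°: virtual centre (-0.1274, -0.2206, -0.1638), radius l
subtract pairs → two planes through P
linear system: -0.7305x+0.4874y = 0.0159−0.0797z; -0.7038x+-0.4412y = 0.0085−0.0349z
det = 0.6653;  x = -0.0168+0.0784z,  y = 0.0076+-0.0460z
quadratic in z: (1.0083)z²+(0.3240)z+(-0.0385)=0, √Δ=0.5100 → z ∈ {-0.4136, 0.0923}; z = -0.4136 (taking z<0)
x = -0.0492, y = 0.0266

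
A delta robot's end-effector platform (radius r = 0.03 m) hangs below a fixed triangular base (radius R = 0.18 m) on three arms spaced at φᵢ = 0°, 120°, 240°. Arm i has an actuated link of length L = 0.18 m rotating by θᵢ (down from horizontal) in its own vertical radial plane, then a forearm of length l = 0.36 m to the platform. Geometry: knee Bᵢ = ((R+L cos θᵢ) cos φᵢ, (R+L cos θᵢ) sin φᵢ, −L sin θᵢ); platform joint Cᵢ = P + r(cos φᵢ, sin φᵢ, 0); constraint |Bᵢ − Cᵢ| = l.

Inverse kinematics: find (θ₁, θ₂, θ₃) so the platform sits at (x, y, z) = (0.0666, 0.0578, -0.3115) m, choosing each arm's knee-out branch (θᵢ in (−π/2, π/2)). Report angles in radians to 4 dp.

θ₁ = 0.3490, θ₂ = 0.6113, θ₃ = 1.0472

arm 1 (φ=0.0°): x'=0.0666, y'=0.0578
  A cos θ + B sin θ = C:  0.0834·cos θ + -0.3115·sin θ = -0.0281
  √(A²+B²)=0.3225;  θ1 = -1.3092+1.6582 ≈ 0.3490
arm 2 (φ=120.0°): x'=0.0168, y'=-0.0866
  A cos θ + B sin θ = C:  0.1332·cos θ + -0.3115·sin θ = -0.0697
  θ2 = atan2(B,A) + arccos(C/0.3388) = 0.6113
rotate P by −φ3: (-0.0834, 0.0288, -0.3115)
  A cos θ + B sin θ = C:  0.2334·cos θ + -0.3115·sin θ = -0.1531
  γ=atan2(-0.3115,0.2334)=-0.9278;  ψ=arccos(-0.3934)=1.9751;  θ3=γ+ψ≈1.0472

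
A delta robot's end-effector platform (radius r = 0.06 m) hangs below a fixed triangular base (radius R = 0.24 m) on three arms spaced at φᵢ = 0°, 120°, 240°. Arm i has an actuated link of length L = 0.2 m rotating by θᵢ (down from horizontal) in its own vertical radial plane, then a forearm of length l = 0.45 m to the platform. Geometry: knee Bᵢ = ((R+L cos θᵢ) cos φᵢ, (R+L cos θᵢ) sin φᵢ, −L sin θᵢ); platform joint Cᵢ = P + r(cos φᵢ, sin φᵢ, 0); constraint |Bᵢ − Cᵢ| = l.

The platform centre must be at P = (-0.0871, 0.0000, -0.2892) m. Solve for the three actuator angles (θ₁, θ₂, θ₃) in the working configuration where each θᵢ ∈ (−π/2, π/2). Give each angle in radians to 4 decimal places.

φ1=0.0° → target in arm frame (-0.0871, 0.0000)
  A=0.2671, B=-0.2892, C=(l²−L²−A²−y'²−z²)/(2L)=0.0188
  θ1 = atan2(B,A) + arccos(C/0.3937) = 0.6979
rotate P by −φ2: (0.0435, 0.0754, -0.2892)
  A cos θ + B sin θ = C:  0.1365·cos θ + -0.2892·sin θ = 0.1364
  θ2 = atan2(B,A) + arccos(C/0.3198) = 0.0002
rotate P by −φ3: (0.0436, -0.0754, -0.2892)
  A=0.1364, B=-0.2892, C=(l²−L²−A²−y'²−z²)/(2L)=0.1364
  γ=atan2(-0.2892,0.1364)=-1.1299;  ψ=arccos(0.4265)=1.1302;  θ3=γ+ψ≈0.0002

θ₁ = 0.6979, θ₂ = 0.0002, θ₃ = 0.0002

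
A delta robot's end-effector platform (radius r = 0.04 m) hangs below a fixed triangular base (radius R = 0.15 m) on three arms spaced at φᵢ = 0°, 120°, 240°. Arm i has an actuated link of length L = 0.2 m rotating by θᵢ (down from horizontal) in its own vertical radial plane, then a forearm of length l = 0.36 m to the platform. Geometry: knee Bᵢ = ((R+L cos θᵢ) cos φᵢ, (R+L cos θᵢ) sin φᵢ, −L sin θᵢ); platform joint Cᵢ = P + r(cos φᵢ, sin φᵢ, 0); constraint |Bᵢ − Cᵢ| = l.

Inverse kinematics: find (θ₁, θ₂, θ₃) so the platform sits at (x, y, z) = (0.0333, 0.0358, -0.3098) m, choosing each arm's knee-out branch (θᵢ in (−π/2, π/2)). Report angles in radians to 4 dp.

rotate P by −φ1: (0.0333, 0.0358, -0.3098)
  A cos θ + B sin θ = C:  0.0767·cos θ + -0.3098·sin θ = -0.0339
  γ=atan2(-0.3098,0.0767)=-1.3281;  ψ=arccos(-0.1061)=1.6771;  θ1=γ+ψ≈0.3490
φ2=120.0° → target in arm frame (0.0144, -0.0467)
  A=0.0956, B=-0.3098, C=(l²−L²−A²−y'²−z²)/(2L)=-0.0443
  γ=atan2(-0.3098,0.0956)=-1.2713;  ψ=arccos(-0.1365)=1.7078;  θ2=γ+ψ≈0.4364
rotate P by −φ3: (-0.0477, 0.0109, -0.3098)
  A cos θ + B sin θ = C:  0.1577·cos θ + -0.3098·sin θ = -0.0784
  γ=atan2(-0.3098,0.1577)=-1.1001;  ψ=arccos(-0.2255)=1.7982;  θ3=γ+ψ≈0.6982

θ₁ = 0.3490, θ₂ = 0.4364, θ₃ = 0.6982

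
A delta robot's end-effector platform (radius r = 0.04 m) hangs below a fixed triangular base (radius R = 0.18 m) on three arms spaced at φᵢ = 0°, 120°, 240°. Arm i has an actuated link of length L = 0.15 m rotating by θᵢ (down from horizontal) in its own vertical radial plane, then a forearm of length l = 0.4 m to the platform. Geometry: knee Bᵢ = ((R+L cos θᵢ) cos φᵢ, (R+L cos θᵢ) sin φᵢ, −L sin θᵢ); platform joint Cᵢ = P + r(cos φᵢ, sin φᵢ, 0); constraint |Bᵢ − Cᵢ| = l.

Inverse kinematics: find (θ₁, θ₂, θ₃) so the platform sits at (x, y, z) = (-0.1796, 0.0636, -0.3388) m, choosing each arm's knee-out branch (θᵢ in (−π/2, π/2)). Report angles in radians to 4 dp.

θ₁ = 1.3965, θ₂ = -0.0871, θ₃ = 0.5236

φ1=0.0° → target in arm frame (-0.1796, 0.0636)
  e−x'=0.3196;  (l²−L²−(e−x')²−y'²−z²)/2L = -0.2782
  θ1 = atan2(B,A) + arccos(C/0.4658) = 1.3965
arm 2 (φ=120.0°): x'=0.1449, y'=0.1237
  A cos θ + B sin θ = C:  -0.0049·cos θ + -0.3388·sin θ = 0.0246
  √(A²+B²)=0.3388;  θ2 = -1.5852+1.4981 ≈ -0.0871
φ3=240.0° → target in arm frame (0.0347, -0.1873)
  e−x'=0.1053;  (l²−L²−(e−x')²−y'²−z²)/2L = -0.0782
  √(A²+B²)=0.3548;  θ3 = -1.2695+1.7931 ≈ 0.5236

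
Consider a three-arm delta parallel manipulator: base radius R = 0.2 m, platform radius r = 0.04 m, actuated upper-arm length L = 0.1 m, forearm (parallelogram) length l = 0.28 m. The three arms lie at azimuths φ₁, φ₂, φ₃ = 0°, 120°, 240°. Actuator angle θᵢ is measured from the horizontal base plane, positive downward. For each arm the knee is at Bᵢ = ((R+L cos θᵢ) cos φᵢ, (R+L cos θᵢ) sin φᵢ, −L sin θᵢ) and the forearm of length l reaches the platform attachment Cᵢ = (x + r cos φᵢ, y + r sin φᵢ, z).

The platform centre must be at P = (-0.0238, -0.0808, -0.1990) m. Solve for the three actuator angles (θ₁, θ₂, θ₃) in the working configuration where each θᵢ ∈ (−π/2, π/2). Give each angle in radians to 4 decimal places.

arm 1 (φ=0.0°): x'=-0.0238, y'=-0.0808
  A=0.1838, B=-0.1990, C=(l²−L²−A²−y'²−z²)/(2L)=-0.0576
  θ1 = atan2(B,A) + arccos(C/0.2709) = 0.9598
rotate P by −φ2: (-0.0581, 0.0610, -0.1990)
  e−x'=0.2181;  (l²−L²−(e−x')²−y'²−z²)/2L = -0.1124
  θ2 = atan2(B,A) + arccos(C/0.2952) = 1.2217
rotate P by −φ3: (0.0819, 0.0198, -0.1990)
  A cos θ + B sin θ = C:  0.0781·cos θ + -0.1990·sin θ = 0.1115
  √(A²+B²)=0.2138;  θ3 = -1.1967+1.0220 ≈ -0.1747

θ₁ = 0.9598, θ₂ = 1.2217, θ₃ = -0.1747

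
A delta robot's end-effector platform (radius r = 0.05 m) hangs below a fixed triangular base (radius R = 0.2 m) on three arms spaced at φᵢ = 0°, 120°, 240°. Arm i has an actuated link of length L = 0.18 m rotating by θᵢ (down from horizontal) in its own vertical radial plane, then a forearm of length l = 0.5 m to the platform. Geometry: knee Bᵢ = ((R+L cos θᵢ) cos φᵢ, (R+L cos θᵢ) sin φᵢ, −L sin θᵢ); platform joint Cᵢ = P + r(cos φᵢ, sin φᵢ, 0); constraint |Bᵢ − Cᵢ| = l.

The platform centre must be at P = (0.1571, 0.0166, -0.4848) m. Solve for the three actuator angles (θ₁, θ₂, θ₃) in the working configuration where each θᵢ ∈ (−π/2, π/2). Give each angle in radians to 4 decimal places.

θ₁ = 0.0873, θ₂ = 0.8727, θ₃ = 0.9597

φ1=0.0° → target in arm frame (0.1571, 0.0166)
  A=-0.0071, B=-0.4848, C=(l²−L²−A²−y'²−z²)/(2L)=-0.0493
  θ1 = atan2(B,A) + arccos(C/0.4849) = 0.0873
rotate P by −φ2: (-0.0642, -0.1444, -0.4848)
  A=0.2142, B=-0.4848, C=(l²−L²−A²−y'²−z²)/(2L)=-0.2337
  γ=atan2(-0.4848,0.2142)=-1.1548;  ψ=arccos(-0.4410)=2.0275;  θ2=γ+ψ≈0.8727
φ3=240.0° → target in arm frame (-0.0929, 0.1278)
  A cos θ + B sin θ = C:  0.2429·cos θ + -0.4848·sin θ = -0.2577
  √(A²+B²)=0.5423;  θ3 = -1.1063+2.0660 ≈ 0.9597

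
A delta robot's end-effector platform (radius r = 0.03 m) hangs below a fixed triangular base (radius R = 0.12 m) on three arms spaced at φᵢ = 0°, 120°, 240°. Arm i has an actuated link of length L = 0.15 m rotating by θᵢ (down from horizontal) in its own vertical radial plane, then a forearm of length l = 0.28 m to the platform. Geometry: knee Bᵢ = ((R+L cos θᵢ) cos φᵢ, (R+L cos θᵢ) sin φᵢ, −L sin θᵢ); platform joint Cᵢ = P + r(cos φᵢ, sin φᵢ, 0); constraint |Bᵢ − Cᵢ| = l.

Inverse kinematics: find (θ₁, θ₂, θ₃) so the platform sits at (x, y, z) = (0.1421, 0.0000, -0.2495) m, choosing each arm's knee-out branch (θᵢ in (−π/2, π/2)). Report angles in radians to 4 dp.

θ₁ = -0.0870, θ₂ = 1.1346, θ₃ = 1.1346

arm 1 (φ=0.0°): x'=0.1421, y'=0.0000
  A cos θ + B sin θ = C:  -0.0521·cos θ + -0.2495·sin θ = -0.0302
  γ=atan2(-0.2495,-0.0521)=-1.7767;  ψ=arccos(-0.1185)=1.6896;  θ1=γ+ψ≈-0.0870
arm 2 (φ=120.0°): x'=-0.0710, y'=-0.1231
  A cos θ + B sin θ = C:  0.1610·cos θ + -0.2495·sin θ = -0.1581
  √(A²+B²)=0.2970;  θ2 = -0.9976+2.1322 ≈ 1.1346
rotate P by −φ3: (-0.0711, 0.1231, -0.2495)
  A cos θ + B sin θ = C:  0.1611·cos θ + -0.2495·sin θ = -0.1581
  γ=atan2(-0.2495,0.1611)=-0.9976;  ψ=arccos(-0.5324)=2.1322;  θ3=γ+ψ≈1.1346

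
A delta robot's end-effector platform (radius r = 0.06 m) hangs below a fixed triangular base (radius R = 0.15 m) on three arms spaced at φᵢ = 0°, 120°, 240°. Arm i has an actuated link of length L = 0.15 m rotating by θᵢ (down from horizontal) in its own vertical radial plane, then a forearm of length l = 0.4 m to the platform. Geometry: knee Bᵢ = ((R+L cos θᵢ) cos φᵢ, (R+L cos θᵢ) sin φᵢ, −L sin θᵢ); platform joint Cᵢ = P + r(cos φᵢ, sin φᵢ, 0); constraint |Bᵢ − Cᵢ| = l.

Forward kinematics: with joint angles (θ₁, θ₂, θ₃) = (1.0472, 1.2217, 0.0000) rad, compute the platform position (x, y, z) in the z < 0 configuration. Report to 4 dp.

(-0.0688, -0.1857, -0.3961)

φ1=0.0°: virtual centre (0.1650, 0.0000, -0.1299), radius l
arm 2 at φ=120.0°: ρ2 = 0.1413;  centre 2 = (-0.0707, 0.1224, -0.1410)
centre 3 = (0.2400·cos240.0°, 0.2400·sin240.0°, 0.0000) = (-0.1200, -0.2078, 0.0000)
|centre ₂|²−|centre ₁|² = -0.0043;  |centre ₃|²−|centre ₁|² = 0.0135
plane₁₂: -0.4713x+0.2448y+-0.0221z = -0.0043
Cramer: x(z) = -0.0046+0.1622z;  y(z) = -0.0262+0.4026z
into |P−centre ₁|² = l²: 1.1884z² + 0.1837z + -0.1137 = 0;  Δ = 0.5742;  z = -0.3961 or 0.2415 → z<0 root = -0.3961
x = -0.0688, y = -0.1857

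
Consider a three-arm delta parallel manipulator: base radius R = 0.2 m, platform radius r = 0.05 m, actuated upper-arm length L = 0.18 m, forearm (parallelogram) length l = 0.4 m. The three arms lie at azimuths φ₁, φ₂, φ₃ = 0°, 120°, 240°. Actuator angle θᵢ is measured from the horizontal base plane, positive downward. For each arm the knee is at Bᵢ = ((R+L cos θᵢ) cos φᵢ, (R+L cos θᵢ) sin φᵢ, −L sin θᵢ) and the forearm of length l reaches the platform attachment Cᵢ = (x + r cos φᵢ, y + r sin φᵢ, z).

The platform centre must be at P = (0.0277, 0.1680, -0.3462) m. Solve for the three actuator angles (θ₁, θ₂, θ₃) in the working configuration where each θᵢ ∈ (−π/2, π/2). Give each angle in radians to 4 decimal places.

arm 1 (φ=0.0°): x'=0.0277, y'=0.1680
  e−x'=0.1223;  (l²−L²−(e−x')²−y'²−z²)/2L = -0.0984
  √(A²+B²)=0.3672;  θ1 = -1.2312+1.8422 ≈ 0.6110
φ2=120.0° → target in arm frame (0.1316, -0.1080)
  A=0.0184, B=-0.3462, C=(l²−L²−A²−y'²−z²)/(2L)=-0.0118
  θ2 = atan2(B,A) + arccos(C/0.3467) = 0.0871
φ3=240.0° → target in arm frame (-0.1593, -0.0600)
  A=0.3093, B=-0.3462, C=(l²−L²−A²−y'²−z²)/(2L)=-0.2543
  √(A²+B²)=0.4643;  θ3 = -0.8416+2.1505 ≈ 1.3089

θ₁ = 0.6110, θ₂ = 0.0871, θ₃ = 1.3089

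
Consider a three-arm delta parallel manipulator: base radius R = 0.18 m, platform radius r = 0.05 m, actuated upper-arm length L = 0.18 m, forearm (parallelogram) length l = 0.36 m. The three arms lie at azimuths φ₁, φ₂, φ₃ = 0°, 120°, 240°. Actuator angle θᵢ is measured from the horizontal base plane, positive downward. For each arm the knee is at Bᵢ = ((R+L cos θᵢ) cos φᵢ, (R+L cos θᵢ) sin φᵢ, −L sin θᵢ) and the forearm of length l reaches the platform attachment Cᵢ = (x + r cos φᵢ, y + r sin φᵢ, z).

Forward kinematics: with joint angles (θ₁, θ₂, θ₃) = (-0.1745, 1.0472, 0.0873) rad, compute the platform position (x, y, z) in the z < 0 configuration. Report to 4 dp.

φ1=0.0°: virtual centre (0.3073, 0.0000, 0.0313), radius l
arm 2 at φ=120.0°: ρ2 = 0.2200;  centre 2 = (-0.1100, 0.1905, -0.1559)
φ3=240.0°: virtual centre (-0.1547, -0.2679, -0.0157), radius l
eliminate P² terms by subtracting sphere 1 from 2 and 3
plane₁₂: -0.8345x+0.3811y+-0.3743z = -0.0227
det = 0.7991;  x = 0.0150+-0.2957z,  y = -0.0268+0.3346z
into |P−centre ₁|² = l²: 1.1994z² + 0.0924z + -0.0425 = 0;  Δ = 0.2123;  z = -0.2306 or 0.1535 → z<0 root = -0.2306
x = 0.0831, y = -0.1040

(0.0831, -0.1040, -0.2306)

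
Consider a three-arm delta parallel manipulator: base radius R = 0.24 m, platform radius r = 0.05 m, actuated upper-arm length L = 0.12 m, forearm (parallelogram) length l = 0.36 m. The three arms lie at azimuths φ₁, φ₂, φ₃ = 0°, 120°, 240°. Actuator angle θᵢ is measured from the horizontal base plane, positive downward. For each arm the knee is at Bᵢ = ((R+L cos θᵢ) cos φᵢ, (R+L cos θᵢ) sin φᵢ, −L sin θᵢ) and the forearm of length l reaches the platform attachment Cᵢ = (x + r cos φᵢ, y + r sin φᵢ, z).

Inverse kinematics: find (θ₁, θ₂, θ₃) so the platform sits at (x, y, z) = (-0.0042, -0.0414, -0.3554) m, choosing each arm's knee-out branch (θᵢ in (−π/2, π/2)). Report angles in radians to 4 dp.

φ1=0.0° → target in arm frame (-0.0042, -0.0414)
  e−x'=0.1942;  (l²−L²−(e−x')²−y'²−z²)/2L = -0.2106
  γ=atan2(-0.3554,0.1942)=-1.0707;  ψ=arccos(-0.5199)=2.1176;  θ1=γ+ψ≈1.0469
arm 2 (φ=120.0°): x'=-0.0338, y'=0.0243
  A cos θ + B sin θ = C:  0.2238·cos θ + -0.3554·sin θ = -0.2574
  γ=atan2(-0.3554,0.2238)=-1.0089;  ψ=arccos(-0.6128)=2.2304;  θ2=γ+ψ≈1.2215
arm 3 (φ=240.0°): x'=0.0380, y'=0.0171
  A cos θ + B sin θ = C:  0.1520·cos θ + -0.3554·sin θ = -0.1438
  √(A²+B²)=0.3866;  θ3 = -1.1665+1.9520 ≈ 0.7855

θ₁ = 1.0469, θ₂ = 1.2215, θ₃ = 0.7855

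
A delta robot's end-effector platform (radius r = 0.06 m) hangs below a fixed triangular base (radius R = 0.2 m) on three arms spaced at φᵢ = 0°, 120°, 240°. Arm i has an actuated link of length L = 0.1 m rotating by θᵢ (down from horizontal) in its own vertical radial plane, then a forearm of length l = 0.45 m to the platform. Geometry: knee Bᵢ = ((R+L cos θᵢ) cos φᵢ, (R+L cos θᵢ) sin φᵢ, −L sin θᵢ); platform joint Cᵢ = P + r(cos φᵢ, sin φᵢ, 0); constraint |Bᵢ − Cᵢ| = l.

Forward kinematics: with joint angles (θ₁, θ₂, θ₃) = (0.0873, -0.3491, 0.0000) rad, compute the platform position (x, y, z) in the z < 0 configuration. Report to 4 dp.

O1 = (0.2396·cos0.0°, 0.2396·sin0.0°, -0.0087) = (0.2396, 0.0000, -0.0087)
O2 = (0.2340·cos120.0°, 0.2340·sin120.0°, 0.0342) = (-0.1170, 0.2026, 0.0342)
O3 = (0.2400·cos240.0°, 0.2400·sin240.0°, 0.0000) = (-0.1200, -0.2078, 0.0000)
subtract pairs → two planes through P
linear system: -0.7132x+0.4052y = -0.0016−0.0858z; -0.7192x+-0.4157y = 0.0001−0.0174z
Cramer: x(z) = 0.0010+0.0727z;  y(z) = -0.0021-0.0839z
sphere 1 gives Az²+Bz+C=0 with A=1.0123, B=-0.0169, C=-0.1455;  B²−4AC=0.5895;  roots -0.3709, 0.3876;  negative root z = -0.3709
x = -0.0259, y = 0.0290

(-0.0259, 0.0290, -0.3709)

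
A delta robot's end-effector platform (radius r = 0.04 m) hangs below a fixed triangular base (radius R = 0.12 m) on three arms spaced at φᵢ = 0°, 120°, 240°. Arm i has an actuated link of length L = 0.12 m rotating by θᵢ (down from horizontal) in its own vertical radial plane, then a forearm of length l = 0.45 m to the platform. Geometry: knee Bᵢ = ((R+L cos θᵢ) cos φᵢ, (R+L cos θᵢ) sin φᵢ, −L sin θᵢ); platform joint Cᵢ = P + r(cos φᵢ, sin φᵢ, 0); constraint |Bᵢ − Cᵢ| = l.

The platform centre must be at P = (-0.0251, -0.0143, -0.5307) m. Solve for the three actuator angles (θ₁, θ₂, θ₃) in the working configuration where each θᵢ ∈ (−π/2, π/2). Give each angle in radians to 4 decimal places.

θ₁ = 1.1347, θ₂ = 1.0475, θ₃ = 0.9603

rotate P by −φ1: (-0.0251, -0.0143, -0.5307)
  A=0.1051, B=-0.5307, C=(l²−L²−A²−y'²−z²)/(2L)=-0.4366
  θ1 = atan2(B,A) + arccos(C/0.5410) = 1.1347
rotate P by −φ2: (0.0002, 0.0289, -0.5307)
  A=0.0798, B=-0.5307, C=(l²−L²−A²−y'²−z²)/(2L)=-0.4198
  √(A²+B²)=0.5367;  θ2 = -1.4215+2.4690 ≈ 1.0475
φ3=240.0° → target in arm frame (0.0249, -0.0146)
  A=0.0551, B=-0.5307, C=(l²−L²−A²−y'²−z²)/(2L)=-0.4033
  √(A²+B²)=0.5335;  θ3 = -1.4674+2.4277 ≈ 0.9603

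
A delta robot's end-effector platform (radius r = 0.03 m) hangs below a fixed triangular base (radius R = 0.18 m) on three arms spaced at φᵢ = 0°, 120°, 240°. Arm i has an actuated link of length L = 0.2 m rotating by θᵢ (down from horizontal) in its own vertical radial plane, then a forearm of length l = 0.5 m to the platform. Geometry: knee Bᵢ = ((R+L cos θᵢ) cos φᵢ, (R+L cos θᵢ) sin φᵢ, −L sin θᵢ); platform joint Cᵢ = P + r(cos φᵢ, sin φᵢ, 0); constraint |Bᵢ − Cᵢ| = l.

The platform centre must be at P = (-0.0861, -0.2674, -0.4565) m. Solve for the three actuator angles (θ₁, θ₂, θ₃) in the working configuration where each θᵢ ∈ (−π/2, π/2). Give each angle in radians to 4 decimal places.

φ1=0.0° → target in arm frame (-0.0861, -0.2674)
  e−x'=0.2361;  (l²−L²−(e−x')²−y'²−z²)/2L = -0.3141
  θ1 = atan2(B,A) + arccos(C/0.5139) = 1.1348
φ2=120.0° → target in arm frame (-0.1885, 0.2083)
  A cos θ + B sin θ = C:  0.3385·cos θ + -0.4565·sin θ = -0.3909
  γ=atan2(-0.4565,0.3385)=-0.9327;  ψ=arccos(-0.6878)=2.3293;  θ2=γ+ψ≈1.3966
rotate P by −φ3: (0.2746, 0.0591, -0.4565)
  e−x'=-0.1246;  (l²−L²−(e−x')²−y'²−z²)/2L = -0.0436
  √(A²+B²)=0.4732;  θ3 = -1.8373+1.6630 ≈ -0.1743

θ₁ = 1.1348, θ₂ = 1.3966, θ₃ = -0.1743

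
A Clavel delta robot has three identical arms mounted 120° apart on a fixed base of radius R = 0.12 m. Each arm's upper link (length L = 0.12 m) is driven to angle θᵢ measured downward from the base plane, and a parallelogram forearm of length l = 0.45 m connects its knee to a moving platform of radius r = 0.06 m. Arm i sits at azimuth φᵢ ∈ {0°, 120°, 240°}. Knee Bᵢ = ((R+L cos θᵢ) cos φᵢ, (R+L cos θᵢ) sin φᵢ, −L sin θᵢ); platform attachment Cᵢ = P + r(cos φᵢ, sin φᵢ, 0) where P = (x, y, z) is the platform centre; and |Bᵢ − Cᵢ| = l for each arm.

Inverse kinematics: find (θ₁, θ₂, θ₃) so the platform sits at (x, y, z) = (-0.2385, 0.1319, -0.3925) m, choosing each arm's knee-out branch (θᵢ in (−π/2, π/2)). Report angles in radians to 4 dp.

arm 1 (φ=0.0°): x'=-0.2385, y'=0.1319
  A=0.2985, B=-0.3925, C=(l²−L²−A²−y'²−z²)/(2L)=-0.3019
  √(A²+B²)=0.4931;  θ1 = -0.9206+2.2297 ≈ 1.3091
arm 2 (φ=120.0°): x'=0.2335, y'=0.1406
  A cos θ + B sin θ = C:  -0.1735·cos θ + -0.3925·sin θ = -0.0659
  θ2 = atan2(B,A) + arccos(C/0.4291) = -0.2620
φ3=240.0° → target in arm frame (0.0050, -0.2725)
  A cos θ + B sin θ = C:  0.0550·cos θ + -0.3925·sin θ = -0.1801
  √(A²+B²)=0.3963;  θ3 = -1.4316+2.0426 ≈ 0.6110

θ₁ = 1.3091, θ₂ = -0.2620, θ₃ = 0.6110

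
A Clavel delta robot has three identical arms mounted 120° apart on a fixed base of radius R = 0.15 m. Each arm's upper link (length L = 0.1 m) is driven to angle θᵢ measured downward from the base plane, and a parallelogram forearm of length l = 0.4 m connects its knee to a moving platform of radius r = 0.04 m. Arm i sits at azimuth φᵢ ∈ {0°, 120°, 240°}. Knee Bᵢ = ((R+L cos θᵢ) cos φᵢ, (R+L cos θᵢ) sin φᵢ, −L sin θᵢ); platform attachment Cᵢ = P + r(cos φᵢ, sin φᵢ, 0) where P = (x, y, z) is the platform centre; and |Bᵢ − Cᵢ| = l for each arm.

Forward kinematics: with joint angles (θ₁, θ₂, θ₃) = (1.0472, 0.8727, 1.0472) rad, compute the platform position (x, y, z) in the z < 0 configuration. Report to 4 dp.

(-0.0119, 0.0206, -0.4472)

arm 1 at φ=0.0°: ρ1 = 0.1600;  centre 1 = (0.1600, 0.0000, -0.0866)
arm 2 at φ=120.0°: ρ2 = 0.1743;  centre 2 = (-0.0871, 0.1509, -0.0766)
φ3=240.0°: virtual centre (-0.0800, -0.1386, -0.0866), radius l
|centre ₂|²−|centre ₁|² = 0.0031;  |centre ₃|²−|centre ₁|² = 0.0000
linear system: -0.4943x+0.3019y = 0.0031−0.0200z; -0.4800x+-0.2771y = 0.0000−0.0000z
det = 0.2819;  x = -0.0031+0.0197z,  y = 0.0053+-0.0340z
into |P−centre ₁|² = l²: 1.0015z² + 0.1664z + -0.1259 = 0;  Δ = 0.5320;  z = -0.4472 or 0.2810 → z<0 root = -0.4472
x = -0.0119, y = 0.0206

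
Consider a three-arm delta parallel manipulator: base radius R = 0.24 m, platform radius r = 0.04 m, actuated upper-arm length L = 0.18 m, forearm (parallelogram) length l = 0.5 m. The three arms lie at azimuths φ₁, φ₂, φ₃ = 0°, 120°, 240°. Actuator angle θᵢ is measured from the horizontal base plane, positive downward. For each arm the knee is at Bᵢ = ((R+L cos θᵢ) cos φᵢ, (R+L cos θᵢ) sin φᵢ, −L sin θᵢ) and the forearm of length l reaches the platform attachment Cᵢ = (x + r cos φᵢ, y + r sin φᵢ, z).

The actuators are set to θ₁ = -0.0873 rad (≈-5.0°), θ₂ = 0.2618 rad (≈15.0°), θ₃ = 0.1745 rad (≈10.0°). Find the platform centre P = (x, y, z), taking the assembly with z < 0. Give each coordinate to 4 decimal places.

(0.0347, -0.0093, -0.3465)

centre 1 = (0.3793·cos0.0°, 0.3793·sin0.0°, 0.0157) = (0.3793, 0.0000, 0.0157)
arm 2 at φ=120.0°: e+L cos θ2 = 0.3739;  centre 2 = (-0.1869, 0.3238, -0.0466)
centre 3 = (0.3773·cos240.0°, 0.3773·sin240.0°, -0.0313) = (-0.1886, -0.3267, -0.0313)
eliminate P² terms by subtracting sphere 1 from 2 and 3
plane₁₂: -1.1325x+0.6476y+-0.1246z = -0.0022
det = 1.4756;  x = 0.0013+-0.0964z,  y = -0.0010+0.0238z
into |P−centre ₁|² = l²: 1.0099z² + 0.0414z + -0.1069 = 0;  Δ = 0.4334;  z = -0.3465 or 0.3055 → z<0 root = -0.3465
x = 0.0347, y = -0.0093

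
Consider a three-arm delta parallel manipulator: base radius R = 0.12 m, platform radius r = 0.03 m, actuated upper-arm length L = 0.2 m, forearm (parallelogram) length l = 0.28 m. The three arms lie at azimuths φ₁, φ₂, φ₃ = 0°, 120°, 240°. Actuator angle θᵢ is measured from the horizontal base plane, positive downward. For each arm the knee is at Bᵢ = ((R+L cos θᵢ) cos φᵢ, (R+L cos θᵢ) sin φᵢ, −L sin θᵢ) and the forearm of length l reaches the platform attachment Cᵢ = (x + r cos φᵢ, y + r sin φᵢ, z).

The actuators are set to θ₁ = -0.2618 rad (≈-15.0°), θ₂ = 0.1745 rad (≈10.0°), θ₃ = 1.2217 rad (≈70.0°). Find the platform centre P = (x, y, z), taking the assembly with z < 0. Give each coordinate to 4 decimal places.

arm 1 at φ=0.0°: ρ1 = 0.2832;  centre 1 = (0.2832, 0.0000, 0.0518)
arm 2 at φ=120.0°: ρ2 = 0.2870;  centre 2 = (-0.1435, 0.2485, -0.0347)
φ3=240.0°: virtual centre (-0.0792, -0.1372, -0.1879), radius l
subtract pairs → two planes through P
[-0.8533 0.4970 -0.1730]·P = 0.0007;  [-0.7248 -0.2744 -0.4794]·P = -0.0225
Cramer: x(z) = 0.0185-0.4807z;  y(z) = 0.0331-0.4773z
quadratic in z: (1.4590)z²+(0.1194)z+(-0.0046)=0, √Δ=0.2020 → z ∈ {-0.1102, 0.0283}; z = -0.1102 (taking z<0)
x = 0.0714, y = 0.0857

(0.0714, 0.0857, -0.1102)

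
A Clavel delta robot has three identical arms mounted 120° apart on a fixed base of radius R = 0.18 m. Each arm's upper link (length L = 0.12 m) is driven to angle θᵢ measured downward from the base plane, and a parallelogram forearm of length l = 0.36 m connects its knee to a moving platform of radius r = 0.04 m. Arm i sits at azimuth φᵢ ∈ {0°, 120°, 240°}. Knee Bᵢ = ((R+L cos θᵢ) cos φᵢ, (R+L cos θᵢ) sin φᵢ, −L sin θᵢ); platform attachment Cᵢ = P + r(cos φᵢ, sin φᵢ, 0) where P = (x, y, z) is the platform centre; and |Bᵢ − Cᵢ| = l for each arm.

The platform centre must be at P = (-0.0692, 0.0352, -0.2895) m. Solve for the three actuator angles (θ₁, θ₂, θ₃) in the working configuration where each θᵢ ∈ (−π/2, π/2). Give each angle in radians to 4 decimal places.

θ₁ = 0.7852, θ₂ = -0.0875, θ₃ = 0.3486

arm 1 (φ=0.0°): x'=-0.0692, y'=0.0352
  e−x'=0.2092;  (l²−L²−(e−x')²−y'²−z²)/2L = -0.0567
  γ=atan2(-0.2895,0.2092)=-0.9450;  ψ=arccos(-0.1588)=1.7303;  θ1=γ+ψ≈0.7852
φ2=120.0° → target in arm frame (0.0651, 0.0423)
  A=0.0749, B=-0.2895, C=(l²−L²−A²−y'²−z²)/(2L)=0.0999
  γ=atan2(-0.2895,0.0749)=-1.3176;  ψ=arccos(0.3342)=1.2300;  θ2=γ+ψ≈-0.0875
rotate P by −φ3: (0.0041, -0.0775, -0.2895)
  A=0.1359, B=-0.2895, C=(l²−L²−A²−y'²−z²)/(2L)=0.0288
  θ3 = atan2(B,A) + arccos(C/0.3198) = 0.3486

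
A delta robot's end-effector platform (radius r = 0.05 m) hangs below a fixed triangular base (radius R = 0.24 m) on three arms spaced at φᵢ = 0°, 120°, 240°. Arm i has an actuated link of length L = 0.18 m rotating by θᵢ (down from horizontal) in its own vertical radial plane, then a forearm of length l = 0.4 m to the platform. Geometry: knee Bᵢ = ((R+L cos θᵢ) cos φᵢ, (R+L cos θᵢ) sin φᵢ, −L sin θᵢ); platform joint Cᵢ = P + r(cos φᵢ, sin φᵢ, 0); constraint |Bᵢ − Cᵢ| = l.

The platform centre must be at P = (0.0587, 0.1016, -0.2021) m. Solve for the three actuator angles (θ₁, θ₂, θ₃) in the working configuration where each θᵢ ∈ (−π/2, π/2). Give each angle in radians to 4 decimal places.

φ1=0.0° → target in arm frame (0.0587, 0.1016)
  e−x'=0.1313;  (l²−L²−(e−x')²−y'²−z²)/2L = 0.1644
  γ=atan2(-0.2021,0.1313)=-0.9946;  ψ=arccos(0.6822)=0.8200;  θ1=γ+ψ≈-0.1747
rotate P by −φ2: (0.0586, -0.1016, -0.2021)
  A=0.1314, B=-0.2021, C=(l²−L²−A²−y'²−z²)/(2L)=0.1644
  √(A²+B²)=0.2410;  θ2 = -0.9944+0.8205 ≈ -0.1740
rotate P by −φ3: (-0.1173, 0.0000, -0.2021)
  A=0.3073, B=-0.2021, C=(l²−L²−A²−y'²−z²)/(2L)=-0.0214
  √(A²+B²)=0.3678;  θ3 = -0.5817+1.6290 ≈ 1.0473

θ₁ = -0.1747, θ₂ = -0.1740, θ₃ = 1.0473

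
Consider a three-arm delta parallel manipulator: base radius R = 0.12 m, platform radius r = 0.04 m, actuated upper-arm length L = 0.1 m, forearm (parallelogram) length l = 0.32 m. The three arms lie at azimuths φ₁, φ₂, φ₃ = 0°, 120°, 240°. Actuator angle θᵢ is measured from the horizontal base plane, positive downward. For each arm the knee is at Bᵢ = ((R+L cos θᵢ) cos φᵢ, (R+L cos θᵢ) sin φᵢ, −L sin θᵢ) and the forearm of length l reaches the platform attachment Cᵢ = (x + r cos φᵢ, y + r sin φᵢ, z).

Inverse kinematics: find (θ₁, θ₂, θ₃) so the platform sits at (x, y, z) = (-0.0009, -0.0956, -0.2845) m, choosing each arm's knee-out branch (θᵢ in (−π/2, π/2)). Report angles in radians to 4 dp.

φ1=0.0° → target in arm frame (-0.0009, -0.0956)
  A=0.0809, B=-0.2845, C=(l²−L²−A²−y'²−z²)/(2L)=-0.0211
  θ1 = atan2(B,A) + arccos(C/0.2958) = 0.3485
arm 2 (φ=120.0°): x'=-0.0823, y'=0.0486
  e−x'=0.1623;  (l²−L²−(e−x')²−y'²−z²)/2L = -0.0863
  √(A²+B²)=0.3276;  θ2 = -1.0523+1.8373 ≈ 0.7851
arm 3 (φ=240.0°): x'=0.0832, y'=0.0470
  e−x'=-0.0032;  (l²−L²−(e−x')²−y'²−z²)/2L = 0.0462
  γ=atan2(-0.2845,-0.0032)=-1.5822;  ψ=arccos(0.1623)=1.4077;  θ3=γ+ψ≈-0.1745

θ₁ = 0.3485, θ₂ = 0.7851, θ₃ = -0.1745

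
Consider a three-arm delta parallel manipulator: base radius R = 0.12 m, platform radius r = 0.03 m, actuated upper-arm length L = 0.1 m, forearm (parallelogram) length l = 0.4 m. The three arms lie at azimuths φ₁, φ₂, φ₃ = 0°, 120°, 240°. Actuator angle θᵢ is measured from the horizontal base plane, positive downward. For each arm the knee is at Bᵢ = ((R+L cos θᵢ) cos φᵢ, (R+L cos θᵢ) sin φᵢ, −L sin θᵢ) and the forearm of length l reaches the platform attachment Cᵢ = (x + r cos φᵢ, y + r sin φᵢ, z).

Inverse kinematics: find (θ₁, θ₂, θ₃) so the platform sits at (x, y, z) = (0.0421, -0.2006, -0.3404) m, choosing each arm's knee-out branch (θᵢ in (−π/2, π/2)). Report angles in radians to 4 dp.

arm 1 (φ=0.0°): x'=0.0421, y'=-0.2006
  e−x'=0.0479;  (l²−L²−(e−x')²−y'²−z²)/2L = -0.0420
  θ1 = atan2(B,A) + arccos(C/0.3438) = 0.2624
φ2=120.0° → target in arm frame (-0.1948, 0.0638)
  A cos θ + B sin θ = C:  0.2848·cos θ + -0.3404·sin θ = -0.2552
  γ=atan2(-0.3404,0.2848)=-0.8741;  ψ=arccos(-0.5751)=2.1835;  θ2=γ+ψ≈1.3093
arm 3 (φ=240.0°): x'=0.1527, y'=0.1368
  e−x'=-0.0627;  (l²−L²−(e−x')²−y'²−z²)/2L = 0.0575
  θ3 = atan2(B,A) + arccos(C/0.3461) = -0.3489

θ₁ = 0.2624, θ₂ = 1.3093, θ₃ = -0.3489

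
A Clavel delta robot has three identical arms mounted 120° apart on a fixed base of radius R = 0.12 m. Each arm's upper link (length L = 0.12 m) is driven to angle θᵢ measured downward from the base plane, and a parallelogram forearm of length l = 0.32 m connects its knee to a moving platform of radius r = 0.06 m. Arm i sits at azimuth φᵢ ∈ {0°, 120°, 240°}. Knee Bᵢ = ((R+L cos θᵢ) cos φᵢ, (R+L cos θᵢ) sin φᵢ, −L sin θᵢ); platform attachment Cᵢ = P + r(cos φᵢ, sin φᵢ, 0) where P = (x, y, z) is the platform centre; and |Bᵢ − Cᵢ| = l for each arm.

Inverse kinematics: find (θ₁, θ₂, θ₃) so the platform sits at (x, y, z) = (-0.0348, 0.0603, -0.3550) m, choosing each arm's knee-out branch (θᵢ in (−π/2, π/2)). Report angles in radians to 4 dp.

φ1=0.0° → target in arm frame (-0.0348, 0.0603)
  A cos θ + B sin θ = C:  0.0948·cos θ + -0.3550·sin θ = -0.2110
  γ=atan2(-0.3550,0.0948)=-1.3098;  ψ=arccos(-0.5743)=2.1826;  θ1=γ+ψ≈0.8727
arm 2 (φ=120.0°): x'=0.0696, y'=0.0000
  A=-0.0096, B=-0.3550, C=(l²−L²−A²−y'²−z²)/(2L)=-0.1588
  √(A²+B²)=0.3551;  θ2 = -1.5979+2.0345 ≈ 0.4366
arm 3 (φ=240.0°): x'=-0.0348, y'=-0.0603
  A cos θ + B sin θ = C:  0.0948·cos θ + -0.3550·sin θ = -0.2110
  θ3 = atan2(B,A) + arccos(C/0.3674) = 0.8728

θ₁ = 0.8727, θ₂ = 0.4366, θ₃ = 0.8728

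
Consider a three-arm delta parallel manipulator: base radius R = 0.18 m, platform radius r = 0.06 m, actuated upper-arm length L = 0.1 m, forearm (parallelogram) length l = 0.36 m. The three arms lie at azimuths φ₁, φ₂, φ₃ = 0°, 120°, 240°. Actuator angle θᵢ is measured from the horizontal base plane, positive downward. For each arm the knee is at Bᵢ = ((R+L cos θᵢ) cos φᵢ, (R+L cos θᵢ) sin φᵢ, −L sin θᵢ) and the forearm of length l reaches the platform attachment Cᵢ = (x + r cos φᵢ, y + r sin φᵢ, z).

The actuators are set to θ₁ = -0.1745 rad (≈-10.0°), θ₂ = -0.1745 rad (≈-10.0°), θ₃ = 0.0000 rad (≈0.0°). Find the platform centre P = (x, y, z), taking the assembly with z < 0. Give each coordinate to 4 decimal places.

(0.0069, 0.0120, -0.2737)

φ1=0.0°: virtual centre (0.2185, 0.0000, 0.0174), radius l
centre 2 = (0.2185·cos120.0°, 0.2185·sin120.0°, 0.0174) = (-0.1092, 0.1892, 0.0174)
centre 3 = (0.2200·cos240.0°, 0.2200·sin240.0°, 0.0000) = (-0.1100, -0.1905, 0.0000)
subtract pairs → two planes through P
[-0.6554 0.3784 0.0000]·P = 0.0000;  [-0.6570 -0.3811 -0.0347]·P = 0.0004
det = 0.4984;  x = -0.0003+-0.0264z,  y = -0.0005+-0.0457z
quadratic in z: (1.0028)z²+(-0.0231)z+(-0.0814)=0, √Δ=0.5720 → z ∈ {-0.2737, 0.2968}; z = -0.2737 (taking z<0)
x = 0.0069, y = 0.0120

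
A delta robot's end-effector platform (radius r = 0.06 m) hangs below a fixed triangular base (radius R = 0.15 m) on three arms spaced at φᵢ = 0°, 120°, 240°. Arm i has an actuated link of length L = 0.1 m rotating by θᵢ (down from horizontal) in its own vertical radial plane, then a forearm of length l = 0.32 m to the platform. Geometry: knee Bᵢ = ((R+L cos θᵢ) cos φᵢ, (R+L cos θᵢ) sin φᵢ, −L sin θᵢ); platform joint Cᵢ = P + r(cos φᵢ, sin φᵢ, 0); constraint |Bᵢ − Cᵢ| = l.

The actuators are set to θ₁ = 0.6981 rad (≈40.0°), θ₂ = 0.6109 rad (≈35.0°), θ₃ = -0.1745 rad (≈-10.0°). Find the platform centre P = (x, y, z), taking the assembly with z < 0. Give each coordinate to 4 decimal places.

arm 1 at φ=0.0°: ρ1 = 0.1666;  O1 = (0.1666, 0.0000, -0.0643)
O2 = (0.1719·cos120.0°, 0.1719·sin120.0°, -0.0574) = (-0.0860, 0.1489, -0.0574)
O3 = (0.1885·cos240.0°, 0.1885·sin240.0°, 0.0174) = (-0.0942, -0.1632, 0.0174)
eliminate P² terms by subtracting sphere 1 from 2 and 3
plane₁₂: -0.5051x+0.2978y+0.0138z = 0.0010
Cramer: x(z) = -0.0046+0.1659z;  y(z) = -0.0047+0.2350z
into |P−O₁|² = l²: 1.0828z² + 0.0695z + -0.0689 = 0;  Δ = 0.3033;  z = -0.2864 or 0.2222 → z<0 root = -0.2864
x = -0.0522, y = -0.0720

(-0.0522, -0.0720, -0.2864)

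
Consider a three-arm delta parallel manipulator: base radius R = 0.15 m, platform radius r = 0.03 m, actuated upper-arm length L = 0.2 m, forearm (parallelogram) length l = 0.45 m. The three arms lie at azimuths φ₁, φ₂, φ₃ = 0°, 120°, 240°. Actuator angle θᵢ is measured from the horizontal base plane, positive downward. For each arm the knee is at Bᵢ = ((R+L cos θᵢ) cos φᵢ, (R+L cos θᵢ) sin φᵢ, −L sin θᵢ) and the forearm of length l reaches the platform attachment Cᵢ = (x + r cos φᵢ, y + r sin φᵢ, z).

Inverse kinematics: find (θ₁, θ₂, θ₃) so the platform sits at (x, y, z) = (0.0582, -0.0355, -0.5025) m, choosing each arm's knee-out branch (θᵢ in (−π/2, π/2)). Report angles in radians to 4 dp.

arm 1 (φ=0.0°): x'=0.0582, y'=-0.0355
  A=0.0618, B=-0.5025, C=(l²−L²−A²−y'²−z²)/(2L)=-0.2377
  θ1 = atan2(B,A) + arccos(C/0.5063) = 0.6111
arm 2 (φ=120.0°): x'=-0.0598, y'=-0.0327
  e−x'=0.1798;  (l²−L²−(e−x')²−y'²−z²)/2L = -0.3085
  √(A²+B²)=0.5337;  θ2 = -1.2271+2.1872 ≈ 0.9601
arm 3 (φ=240.0°): x'=0.0016, y'=0.0682
  A=0.1184, B=-0.5025, C=(l²−L²−A²−y'²−z²)/(2L)=-0.2716
  √(A²+B²)=0.5163;  θ3 = -1.3395+2.1249 ≈ 0.7854

θ₁ = 0.6111, θ₂ = 0.9601, θ₃ = 0.7854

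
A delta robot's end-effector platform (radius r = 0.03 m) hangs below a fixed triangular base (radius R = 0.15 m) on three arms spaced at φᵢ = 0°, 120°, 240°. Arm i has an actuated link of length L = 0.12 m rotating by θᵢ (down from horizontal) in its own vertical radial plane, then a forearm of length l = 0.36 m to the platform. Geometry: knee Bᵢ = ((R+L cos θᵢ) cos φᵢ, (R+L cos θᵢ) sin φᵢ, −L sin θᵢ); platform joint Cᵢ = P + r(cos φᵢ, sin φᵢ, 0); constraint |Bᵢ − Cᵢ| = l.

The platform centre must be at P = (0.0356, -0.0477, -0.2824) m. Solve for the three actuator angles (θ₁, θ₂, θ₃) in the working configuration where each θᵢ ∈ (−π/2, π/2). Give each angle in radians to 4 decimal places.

θ₁ = -0.0867, θ₂ = 0.5238, θ₃ = 0.0001

φ1=0.0° → target in arm frame (0.0356, -0.0477)
  A cos θ + B sin θ = C:  0.0844·cos θ + -0.2824·sin θ = 0.1085
  √(A²+B²)=0.2947;  θ1 = -1.2804+1.1936 ≈ -0.0867
φ2=120.0° → target in arm frame (-0.0591, -0.0070)
  A=0.1791, B=-0.2824, C=(l²−L²−A²−y'²−z²)/(2L)=0.0138
  θ2 = atan2(B,A) + arccos(C/0.3344) = 0.5238
rotate P by −φ3: (0.0235, 0.0547, -0.2824)
  A=0.0965, B=-0.2824, C=(l²−L²−A²−y'²−z²)/(2L)=0.0965
  γ=atan2(-0.2824,0.0965)=-1.2416;  ψ=arccos(0.3232)=1.2417;  θ3=γ+ψ≈0.0001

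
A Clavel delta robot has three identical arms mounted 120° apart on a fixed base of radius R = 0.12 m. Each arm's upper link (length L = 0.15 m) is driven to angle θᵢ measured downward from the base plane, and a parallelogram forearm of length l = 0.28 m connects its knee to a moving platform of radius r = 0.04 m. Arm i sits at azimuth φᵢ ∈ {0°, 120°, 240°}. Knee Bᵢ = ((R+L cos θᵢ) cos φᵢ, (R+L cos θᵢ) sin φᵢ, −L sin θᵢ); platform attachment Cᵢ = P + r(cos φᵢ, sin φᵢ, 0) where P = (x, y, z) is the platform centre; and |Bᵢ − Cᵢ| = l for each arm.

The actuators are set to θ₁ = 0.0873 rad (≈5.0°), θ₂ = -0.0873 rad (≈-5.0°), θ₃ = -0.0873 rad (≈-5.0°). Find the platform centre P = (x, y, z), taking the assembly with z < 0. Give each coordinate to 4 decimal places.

(-0.0118, 0.0000, -0.1552)

φ1=0.0°: virtual centre (0.2294, 0.0000, -0.0131), radius l
O2 = (0.2294·cos120.0°, 0.2294·sin120.0°, 0.0131) = (-0.1147, 0.1987, 0.0131)
O3 = (0.2294·cos240.0°, 0.2294·sin240.0°, 0.0131) = (-0.1147, -0.1987, 0.0131)
subtract pairs → two planes through P
[-0.6883 0.3974 0.0523]·P = 0.0000;  [-0.6883 -0.3974 0.0523]·P = 0.0000
det = 0.5470;  x = 0.0000+0.0760z,  y = 0.0000+0.0000z
into |P−O₁|² = l²: 1.0058z² + -0.0087z + -0.0256 = 0;  Δ = 0.1030;  z = -0.1552 or 0.1639 → z<0 root = -0.1552
x = -0.0118, y = 0.0000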